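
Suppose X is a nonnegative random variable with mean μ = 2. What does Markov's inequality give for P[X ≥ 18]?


μ = E[X] = 2, a = 18.
Markov: P[X ≥ 18] ≤ μ/a = (2)/18 = 1/9.
Numerically: ≈ 0.111.
(Since a = 18 > μ = 2.000, the bound 1/9 is < 1 and informative.)

P[X ≥ 18] ≤ 1/9 ≈ 0.111.


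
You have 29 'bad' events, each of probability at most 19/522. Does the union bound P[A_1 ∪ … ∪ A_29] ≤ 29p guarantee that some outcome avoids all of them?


Union bound: P[∪_{i=1}^{29} A_i] ≤ Σ_i P[A_i] ≤ 29·p = 29·(19/522) = 19/18.
Numerically: 19/18 ≈ 1.05556.
Is 19/18 < 1? NO.
Since the bound 19/18 is ≥ 1, the union bound is uninformative here; it does NOT by itself certify existence.

29·p = 19/18 ≈ 1.05556; existence NOT certified by the union bound.


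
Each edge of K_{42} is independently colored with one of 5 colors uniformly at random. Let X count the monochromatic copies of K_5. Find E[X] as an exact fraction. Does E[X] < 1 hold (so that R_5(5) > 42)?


E[X] = C(42, 5) · 5^{1 − 10} = 850668 · 5^{−9} = 850668/1953125.
As a reduced fraction: E[X] = 850668/1953125 ≈ 0.4355.
Is E[X] < 1? YES.
Since E[X] < 1, there exists a 5-coloring of K_{42} with no monochromatic K_5; hence R_5(5) > 42.

E[X] = 850668/1953125 ≈ 0.4355; E[X] < 1, so R_5(5) > 42.


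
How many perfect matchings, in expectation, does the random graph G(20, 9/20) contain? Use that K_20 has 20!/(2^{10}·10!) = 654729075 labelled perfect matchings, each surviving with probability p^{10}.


K_20 has 20!/(2^{10}·10!) = 654729075 labelled perfect matchings.
For each such perfect matching H, let X_H = 1 if all 10 edges of H are present in G. Then P[X_H = 1] = p^{10} = (9/20)^{10} = 3486784401/10240000000000.
By linearity of expectation: E[X] = Σ_H E[X_H] = 654729075 · p^{10} = 654729075 · 3486784401/10240000000000 = 91315965023646363/409600000000.
Numerically: E[X] ≈ 2.229e+05.

E[X] = 654729075 · (9/20)^{10} = 91315965023646363/409600000000 ≈ 2.229e+05.


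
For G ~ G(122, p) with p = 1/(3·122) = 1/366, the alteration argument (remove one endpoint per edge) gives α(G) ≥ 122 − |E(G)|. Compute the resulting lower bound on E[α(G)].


E[|E(G)|] = C(122, 2)·p = 7381 · (1/366) = 121/6.
E[α(G)] ≥ n − E[|E(G)|] = 122 − 121/6 = 611/6.
Numerically: ≈ 101.833.
(This is only a lower bound; the true E[α(G)] may be larger.)

E[α(G)] ≥ 611/6 ≈ 101.833.


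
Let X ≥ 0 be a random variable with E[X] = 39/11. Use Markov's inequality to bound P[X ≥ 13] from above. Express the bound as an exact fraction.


μ = E[X] = 39/11, a = 13.
Markov: P[X ≥ 13] ≤ μ/a = (39/11)/13 = 3/11.
Numerically: ≈ 0.273.
(Since a = 13 > μ = 3.545, the bound 3/11 is < 1 and informative.)

P[X ≥ 13] ≤ 3/11 ≈ 0.273.


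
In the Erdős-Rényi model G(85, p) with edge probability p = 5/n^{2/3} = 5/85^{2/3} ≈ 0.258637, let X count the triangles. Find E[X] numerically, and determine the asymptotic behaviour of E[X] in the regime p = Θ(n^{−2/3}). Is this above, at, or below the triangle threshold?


Number of potential triangles: C(85, 3) = 98770.
Each occurs with probability p³ ≈ (0.258637)³ ≈ 1.73010381e-02.
By linearity: E[X] = C(85, 3)·p³ ≈ 98770 · 1.73010381e-02 ≈ 1708.823529.
Since α = 2/3 < 1, p = c/n^{2/3} ≫ 1/n is above the triangle threshold p ~ 1/n. Asymptotically E[X] ~ (c³/6)·n^{3(1−α)} = (5³/6)·n^{1} → ∞; triangles are abundant w.h.p.

E[X] ≈ 1708.823529; in regime p = Θ(1/n^{2/3}) E[X] diverges (above the triangle threshold p ~ 1/n).


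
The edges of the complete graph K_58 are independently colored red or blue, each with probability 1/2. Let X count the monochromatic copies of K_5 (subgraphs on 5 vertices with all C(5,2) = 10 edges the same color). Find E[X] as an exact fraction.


Let X = Σ_S X_S over the C(58, 5) = 4582116 subsets S of size 5, where X_S = 1 if the K_5 on S is monochromatic.
For a fixed S, the K_5 on S has C(5, 2) = 10 edges. P[all 10 edges red] = (1/2)^10, and likewise for blue, so P[monochromatic] = 2·(1/2)^10 = 2^{1 − 10} = 1/512.
By linearity of expectation: E[X] = C(58, 5) · 2^{1 − 10} = 4582116 · 1/512 = 1145529/128.
Numerically: E[X] ≈ 8949.445312.

E[X] = C(58,5)·2^(1−C(5,2)) = 1145529/128 ≈ 8949.445312.


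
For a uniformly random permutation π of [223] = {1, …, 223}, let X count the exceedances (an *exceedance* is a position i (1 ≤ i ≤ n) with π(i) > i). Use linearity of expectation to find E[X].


Write X = Σ_{i=1}^{223} X_i, where X_i = 1_{π(i) > i}.
For each fixed i, π(i) is uniform over {1, …, 223} (marginal of a uniform permutation), so P[π(i) > i] = (n − i)/n. Summing: Σ_{i=1}^{223} (n − i)/n = (0 + 1 + … + 222)/223 = 223(223 − 1)/(2·223) = (223 − 1)/2.
Hence E[X] = Σ_{i=1}^{223} (223 − i)/223 = 111 ≈ 111.00000.

E[X] = 111 = 111.00000.


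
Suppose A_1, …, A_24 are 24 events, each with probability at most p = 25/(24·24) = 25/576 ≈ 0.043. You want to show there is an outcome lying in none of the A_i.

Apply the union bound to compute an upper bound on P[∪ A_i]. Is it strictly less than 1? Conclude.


Union bound: P[∪_{i=1}^{24} A_i] ≤ Σ_i P[A_i] ≤ 24·p = 24·(25/576) = 25/24.
Numerically: 25/24 ≈ 1.042.
Is 25/24 < 1? NO.
Since the bound 25/24 is ≥ 1, the union bound is uninformative here; it does NOT by itself certify existence.

24·p = 25/24 ≈ 1.042; existence NOT certified by the union bound.


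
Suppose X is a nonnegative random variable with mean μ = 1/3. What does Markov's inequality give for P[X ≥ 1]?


μ = E[X] = 1/3, a = 1.
Markov: P[X ≥ 1] ≤ μ/a = (1/3)/1 = 1/3.
Numerically: ≈ 0.3333.
(Since a = 1 > μ = 0.3333, the bound 1/3 is < 1 and informative.)

P[X ≥ 1] ≤ 1/3 ≈ 0.3333.


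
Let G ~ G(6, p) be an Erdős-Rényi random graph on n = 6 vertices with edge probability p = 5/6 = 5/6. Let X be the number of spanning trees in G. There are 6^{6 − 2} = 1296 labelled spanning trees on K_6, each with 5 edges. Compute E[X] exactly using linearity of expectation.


K_6 has 6^{6 − 2} = 1296 labelled spanning trees.
For each such spanning tree H, let X_H = 1 if all 5 edges of H are present in G. Then P[X_H = 1] = p^{5} = (5/6)^{5} = 3125/7776.
By linearity of expectation: E[X] = Σ_H E[X_H] = 1296 · p^{5} = 1296 · 3125/7776 = 3125/6.
Numerically: E[X] ≈ 521.

E[X] = 1296 · (5/6)^{5} = 3125/6 ≈ 521.


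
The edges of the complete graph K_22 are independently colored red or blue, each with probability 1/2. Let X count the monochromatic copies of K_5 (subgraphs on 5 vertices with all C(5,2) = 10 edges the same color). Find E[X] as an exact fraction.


Let X = Σ_S X_S over the C(22, 5) = 26334 subsets S of size 5, where X_S = 1 if the K_5 on S is monochromatic.
For a fixed S, the K_5 on S has C(5, 2) = 10 edges. P[all 10 edges red] = (1/2)^10, and likewise for blue, so P[monochromatic] = 2·(1/2)^10 = 2^{1 − 10} = 1/512.
By linearity of expectation: E[X] = C(22, 5) · 2^{1 − 10} = 26334 · 1/512 = 13167/256.
Numerically: E[X] ≈ 51.434.

E[X] = C(22,5)·2^(1−C(5,2)) = 13167/256 ≈ 51.434.


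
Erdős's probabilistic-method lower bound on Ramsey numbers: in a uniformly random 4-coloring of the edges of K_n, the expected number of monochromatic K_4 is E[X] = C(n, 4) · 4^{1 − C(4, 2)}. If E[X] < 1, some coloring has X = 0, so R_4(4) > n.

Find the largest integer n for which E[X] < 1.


We need C(n, 4) · 4^{1 − 6} < 1, i.e. C(n, 4) < 4^{6 − 1} = 1024.
Check values of n near the boundary:
  n = 9: C(9, 4) = 126; 126 < 1024? YES
  n = 10: C(10, 4) = 210; 210 < 1024? YES
  n = 11: C(11, 4) = 330; 330 < 1024? YES
  n = 12: C(12, 4) = 495; 495 < 1024? YES
  n = 13: C(13, 4) = 715; 715 < 1024? YES
  n = 14: C(14, 4) = 1001; 1001 < 1024? YES
  n = 15: C(15, 4) = 1365; 1365 < 1024? NO
The largest n with C(n, 4) < 1024 is n = 14 (where E[X] = 1001/1024 ≈ 0.9775391). Hence R_4(4) > 14, i.e. R_4(4) ≥ 15.

Largest n = 14; hence R_4(4) > 14.


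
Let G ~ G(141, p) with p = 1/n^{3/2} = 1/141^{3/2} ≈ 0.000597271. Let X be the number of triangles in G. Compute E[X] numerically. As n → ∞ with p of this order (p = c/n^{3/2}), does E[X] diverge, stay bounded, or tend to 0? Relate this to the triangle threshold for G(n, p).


Number of potential triangles: C(141, 3) = 457310.
Each occurs with probability p³ ≈ (0.000597271)³ ≈ 2.13065922e-10.
By linearity: E[X] = C(141, 3)·p³ ≈ 457310 · 2.13065922e-10 ≈ 0.000097.
Since α = 3/2 > 1, p = c/n^{3/2} = o(1/n) is below the triangle threshold p ~ 1/n. Asymptotically E[X] ~ (c³/6)·n^{3(1−α)} = (1³/6)·n^{-1.5} → 0, so by Markov's inequality G has no triangles w.h.p.

E[X] ≈ 0.000097; in regime p = Θ(1/n^{3/2}) E[X] tends to 0 (below the triangle threshold p ~ 1/n).


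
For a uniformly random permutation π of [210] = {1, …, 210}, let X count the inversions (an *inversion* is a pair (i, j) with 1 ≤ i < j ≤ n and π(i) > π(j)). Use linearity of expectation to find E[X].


Write X = Σ X_I over the C(210, 2) = 21945 pairs i < j, with X_I the indicator of one inversion.
There are 21945 indicators.
For each fixed pair i < j, the values π(i) and π(j) are two distinct elements of {1, …, 210} in uniformly random order; by symmetry P[π(i) > π(j)] = 1/2.
By linearity: E[X] = 21945 · (1/2) = C(210, 2) · (1/2) = 21945/2 = 21945/2 ≈ 10972.500000.

E[X] = 21945/2 = 10972.500000.


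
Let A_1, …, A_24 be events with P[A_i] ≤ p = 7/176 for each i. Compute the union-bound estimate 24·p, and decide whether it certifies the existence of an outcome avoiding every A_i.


Union bound: P[∪_{i=1}^{24} A_i] ≤ Σ_i P[A_i] ≤ 24·p = 24·(7/176) = 21/22.
Numerically: 21/22 ≈ 0.954545.
Is 21/22 < 1? YES.
Since P[∪ A_i] ≤ 21/22 < 1, the complement has P[∩ A_i^c] ≥ 1 − 21/22 = 1/22 > 0, so some outcome avoids every A_i.

24·p = 21/22 ≈ 0.954545; existence CERTIFIED by the union bound.


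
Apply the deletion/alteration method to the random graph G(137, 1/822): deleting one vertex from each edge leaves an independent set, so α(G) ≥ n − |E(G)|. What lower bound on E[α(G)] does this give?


E[|E(G)|] = C(137, 2)·p = 9316 · (1/822) = 34/3.
E[α(G)] ≥ n − E[|E(G)|] = 137 − 34/3 = 377/3.
Numerically: ≈ 125.6667.
(This is only a lower bound; the true E[α(G)] may be larger.)

E[α(G)] ≥ 377/3 ≈ 125.6667.


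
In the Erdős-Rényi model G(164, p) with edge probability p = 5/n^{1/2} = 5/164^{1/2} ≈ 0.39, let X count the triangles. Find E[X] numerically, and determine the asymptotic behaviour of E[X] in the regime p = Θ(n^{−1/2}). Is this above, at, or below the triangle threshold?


Number of potential triangles: C(164, 3) = 721764.
Each occurs with probability p³ ≈ (0.39)³ ≈ 5.95174e-02.
By linearity: E[X] = C(164, 3)·p³ ≈ 721764 · 5.95174e-02 ≈ 42957.545.
Since α = 1/2 < 1, p = c/n^{1/2} ≫ 1/n is above the triangle threshold p ~ 1/n. Asymptotically E[X] ~ (c³/6)·n^{3(1−α)} = (5³/6)·n^{1.5} → ∞; triangles are abundant w.h.p.

E[X] ≈ 42957.545; in regime p = Θ(1/n^{1/2}) E[X] diverges (above the triangle threshold p ~ 1/n).


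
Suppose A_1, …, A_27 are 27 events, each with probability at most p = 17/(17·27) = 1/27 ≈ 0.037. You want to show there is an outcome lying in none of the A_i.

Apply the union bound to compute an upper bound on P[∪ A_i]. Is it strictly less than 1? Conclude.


Union bound: P[∪_{i=1}^{27} A_i] ≤ Σ_i P[A_i] ≤ 27·p = 27·(1/27) = 1.
Numerically: 1 ≈ 1.000.
Is 1 < 1? NO.
Since the bound 1 is ≥ 1, the union bound is uninformative here; it does NOT by itself certify existence.

27·p = 1 ≈ 1.000; existence NOT certified by the union bound.


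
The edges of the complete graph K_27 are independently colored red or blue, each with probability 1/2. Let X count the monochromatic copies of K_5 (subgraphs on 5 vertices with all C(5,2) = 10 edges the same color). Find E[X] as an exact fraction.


Let X = Σ_S X_S over the C(27, 5) = 80730 subsets S of size 5, where X_S = 1 if the K_5 on S is monochromatic.
For a fixed S, the K_5 on S has C(5, 2) = 10 edges. P[all 10 edges red] = (1/2)^10, and likewise for blue, so P[monochromatic] = 2·(1/2)^10 = 2^{1 − 10} = 1/512.
Summing: E[X] = C(27, 5) · 2^{1 − 10} = 80730 · 1/512 = 40365/256.
Numerically: E[X] ≈ 157.6758.

E[X] = C(27,5)·2^(1−C(5,2)) = 40365/256 ≈ 157.6758.


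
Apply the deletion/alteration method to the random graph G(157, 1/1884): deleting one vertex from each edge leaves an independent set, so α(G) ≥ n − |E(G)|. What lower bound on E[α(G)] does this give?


E[|E(G)|] = C(157, 2)·p = 12246 · (1/1884) = 13/2.
E[α(G)] ≥ n − E[|E(G)|] = 157 − 13/2 = 301/2.
Numerically: ≈ 150.500.
(This is only a lower bound; the true E[α(G)] may be larger.)

E[α(G)] ≥ 301/2 ≈ 150.500.


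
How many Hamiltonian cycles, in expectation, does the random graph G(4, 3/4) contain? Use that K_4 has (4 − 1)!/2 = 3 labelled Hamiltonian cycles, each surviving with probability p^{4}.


K_4 has (4 − 1)!/2 = 3 labelled Hamiltonian cycles.
For each such Hamiltonian cycle H, let X_H = 1 if all 4 edges of H are present in G. Then P[X_H = 1] = p^{4} = (3/4)^{4} = 81/256.
By linearity: E[X] = Σ_H E[X_H] = 3 · p^{4} = 3 · 81/256 = 243/256.
Numerically: E[X] ≈ 0.9492.

E[X] = 3 · (3/4)^{4} = 243/256 ≈ 0.9492.


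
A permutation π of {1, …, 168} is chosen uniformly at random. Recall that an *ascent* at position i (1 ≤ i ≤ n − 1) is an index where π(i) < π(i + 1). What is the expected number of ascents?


Write X = Σ X_I over i = 1, …, 167, with X_I the indicator of one ascent.
There are 167 indicators.
For each fixed i, the pair (π(i), π(i+1)) is a uniformly random ordered pair of distinct values from {1, …, 168}; by symmetry P[π(i) < π(i+1)] = 1/2.
By linearity: E[X] = 167 · (1/2) = (168 − 1) · (1/2) = 167/2 ≈ 83.50000.

E[X] = 167/2 = 83.50000.


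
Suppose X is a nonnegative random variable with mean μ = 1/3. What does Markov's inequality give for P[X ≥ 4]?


μ = E[X] = 1/3, a = 4.
Markov: P[X ≥ 4] ≤ μ/a = (1/3)/4 = 1/12.
Numerically: ≈ 0.08333.
(Since a = 4 > μ = 0.33333, the bound 1/12 is < 1 and informative.)

P[X ≥ 4] ≤ 1/12 ≈ 0.08333.


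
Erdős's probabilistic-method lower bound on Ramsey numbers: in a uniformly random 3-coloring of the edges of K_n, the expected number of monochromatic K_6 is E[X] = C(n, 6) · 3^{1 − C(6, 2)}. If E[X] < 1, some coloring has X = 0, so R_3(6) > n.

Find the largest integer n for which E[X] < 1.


We need C(n, 6) · 3^{1 − 15} < 1, i.e. C(n, 6) < 3^{15 − 1} = 4782969.
Check values of n near the boundary:
  n = 35: C(35, 6) = 1623160; 1623160 < 4782969? YES
  n = 36: C(36, 6) = 1947792; 1947792 < 4782969? YES
  n = 37: C(37, 6) = 2324784; 2324784 < 4782969? YES
  n = 38: C(38, 6) = 2760681; 2760681 < 4782969? YES
  n = 39: C(39, 6) = 3262623; 3262623 < 4782969? YES
  n = 40: C(40, 6) = 3838380; 3838380 < 4782969? YES
  n = 41: C(41, 6) = 4496388; 4496388 < 4782969? YES
  n = 42: C(42, 6) = 5245786; 5245786 < 4782969? NO
The largest n with C(n, 6) < 4782969 is n = 41 (where E[X] = 1498796/1594323 ≈ 0.940083). Hence R_3(6) > 41, i.e. R_3(6) ≥ 42.

Largest n = 41; hence R_3(6) > 41.


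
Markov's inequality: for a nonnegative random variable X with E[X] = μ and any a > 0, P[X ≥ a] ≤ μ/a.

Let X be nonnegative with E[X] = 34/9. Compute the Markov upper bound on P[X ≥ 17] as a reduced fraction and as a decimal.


μ = E[X] = 34/9, a = 17.
Markov: P[X ≥ 17] ≤ μ/a = (34/9)/17 = 2/9.
Numerically: ≈ 0.22222.
(Since a = 17 > μ = 3.77778, the bound 2/9 is < 1 and informative.)

P[X ≥ 17] ≤ 2/9 ≈ 0.22222.


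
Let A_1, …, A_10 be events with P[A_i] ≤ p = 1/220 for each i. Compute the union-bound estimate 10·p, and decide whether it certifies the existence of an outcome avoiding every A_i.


Union bound: P[∪_{i=1}^{10} A_i] ≤ Σ_i P[A_i] ≤ 10·p = 10·(1/220) = 1/22.
Numerically: 1/22 ≈ 0.045455.
Is 1/22 < 1? YES.
Since P[∪ A_i] ≤ 1/22 < 1, the complement has P[∩ A_i^c] ≥ 1 − 1/22 = 21/22 > 0, so some outcome avoids every A_i.

10·p = 1/22 ≈ 0.045455; existence CERTIFIED by the union bound.


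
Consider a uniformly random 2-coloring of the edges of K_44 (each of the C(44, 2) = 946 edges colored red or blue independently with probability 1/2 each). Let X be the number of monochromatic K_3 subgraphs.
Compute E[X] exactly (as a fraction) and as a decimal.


Let X = Σ_S X_S over the C(44, 3) = 13244 subsets S of size 3, where X_S = 1 if the K_3 on S is monochromatic.
For a fixed S, the K_3 on S has C(3, 2) = 3 edges. P[all 3 edges red] = (1/2)^3, and likewise for blue, so P[monochromatic] = 2·(1/2)^3 = 2^{1 − 3} = 1/4.
By linearity: E[X] = C(44, 3) · 2^{1 − 3} = 13244 · 1/4 = 3311.
Numerically: E[X] ≈ 3311.000.

E[X] = C(44,3)·2^(1−C(3,2)) = 3311 ≈ 3311.000.


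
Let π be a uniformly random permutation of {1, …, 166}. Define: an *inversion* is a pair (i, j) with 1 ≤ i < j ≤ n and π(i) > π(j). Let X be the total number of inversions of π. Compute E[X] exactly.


Write X = Σ X_I over the C(166, 2) = 13695 pairs i < j, with X_I the indicator of one inversion.
There are 13695 indicators.
For each fixed pair i < j, the values π(i) and π(j) are two distinct elements of {1, …, 166} in uniformly random order; by symmetry P[π(i) > π(j)] = 1/2.
By linearity: E[X] = 13695 · (1/2) = C(166, 2) · (1/2) = 13695/2 = 13695/2 ≈ 6847.500.

E[X] = 13695/2 = 6847.500.


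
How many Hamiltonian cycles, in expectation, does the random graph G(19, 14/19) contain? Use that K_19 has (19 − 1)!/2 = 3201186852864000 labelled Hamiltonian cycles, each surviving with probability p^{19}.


K_19 has (19 − 1)!/2 = 3201186852864000 labelled Hamiltonian cycles.
For each such Hamiltonian cycle H, let X_H = 1 if all 19 edges of H are present in G. Then P[X_H = 1] = p^{19} = (14/19)^{19} = 5976303958948914397184/1978419655660313589123979.
Summing the indicators: E[X] = Σ_H E[X_H] = 3201186852864000 · p^{19} = 3201186852864000 · 5976303958948914397184/1978419655660313589123979 = 19131265662106339128470788663934976000/1978419655660313589123979.
Numerically: E[X] ≈ 9.67e+12.

E[X] = 3201186852864000 · (14/19)^{19} = 19131265662106339128470788663934976000/1978419655660313589123979 ≈ 9.67e+12.


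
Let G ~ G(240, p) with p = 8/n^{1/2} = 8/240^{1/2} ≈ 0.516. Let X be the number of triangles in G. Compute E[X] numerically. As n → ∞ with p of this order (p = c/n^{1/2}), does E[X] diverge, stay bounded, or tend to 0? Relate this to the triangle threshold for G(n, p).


Number of potential triangles: C(240, 3) = 2275280.
Each occurs with probability p³ ≈ (0.516)³ ≈ 1.37706e-01.
By linearity: E[X] = C(240, 3)·p³ ≈ 2275280 · 1.37706e-01 ≈ 313319.877.
Since α = 1/2 < 1, p = c/n^{1/2} ≫ 1/n is above the triangle threshold p ~ 1/n. Asymptotically E[X] ~ (c³/6)·n^{3(1−α)} = (8³/6)·n^{1.5} → ∞; triangles are abundant w.h.p.

E[X] ≈ 313319.877; in regime p = Θ(1/n^{1/2}) E[X] diverges (above the triangle threshold p ~ 1/n).


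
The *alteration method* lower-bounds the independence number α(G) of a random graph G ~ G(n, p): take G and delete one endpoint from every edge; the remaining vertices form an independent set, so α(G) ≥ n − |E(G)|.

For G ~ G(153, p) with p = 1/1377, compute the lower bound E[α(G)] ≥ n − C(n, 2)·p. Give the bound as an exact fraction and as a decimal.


E[|E(G)|] = C(153, 2)·p = 11628 · (1/1377) = 76/9.
E[α(G)] ≥ n − E[|E(G)|] = 153 − 76/9 = 1301/9.
Numerically: ≈ 144.55556.
(This is only a lower bound; the true E[α(G)] may be larger.)

E[α(G)] ≥ 1301/9 ≈ 144.55556.


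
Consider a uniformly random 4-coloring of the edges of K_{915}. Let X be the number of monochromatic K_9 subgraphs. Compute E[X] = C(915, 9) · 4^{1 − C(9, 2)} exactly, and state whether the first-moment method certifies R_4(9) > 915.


E[X] = C(915, 9) · 4^{1 − 36} = 1190931166636537885130 · 4^{−35} = 1190931166636537885130/1180591620717411303424.
As a reduced fraction: E[X] = 595465583318268942565/590295810358705651712 ≈ 1.00876.
Is E[X] < 1? NO.
Since E[X] ≥ 1, the first-moment bound is inconclusive at n = 915; it does NOT by itself certify R_4(9) > 915.

E[X] = 595465583318268942565/590295810358705651712 ≈ 1.00876; E[X] ≥ 1; first-moment method inconclusive here.


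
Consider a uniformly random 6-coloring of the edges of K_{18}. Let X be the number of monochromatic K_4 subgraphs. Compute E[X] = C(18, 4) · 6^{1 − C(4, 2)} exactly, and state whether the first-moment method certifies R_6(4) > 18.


E[X] = C(18, 4) · 6^{1 − 6} = 3060 · 6^{−5} = 3060/7776.
As a reduced fraction: E[X] = 85/216 ≈ 0.3935185.
Is E[X] < 1? YES.
Since E[X] < 1, there exists a 6-coloring of K_{18} with no monochromatic K_4; hence R_6(4) > 18.

E[X] = 85/216 ≈ 0.3935185; E[X] < 1, so R_6(4) > 18.


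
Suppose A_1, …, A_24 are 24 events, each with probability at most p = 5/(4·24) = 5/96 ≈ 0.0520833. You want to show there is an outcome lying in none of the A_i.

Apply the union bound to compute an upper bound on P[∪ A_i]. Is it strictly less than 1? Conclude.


Union bound: P[∪_{i=1}^{24} A_i] ≤ Σ_i P[A_i] ≤ 24·p = 24·(5/96) = 5/4.
Numerically: 5/4 ≈ 1.2500000.
Is 5/4 < 1? NO.
Since the bound 5/4 is ≥ 1, the union bound is uninformative here; it does NOT by itself certify existence.

24·p = 5/4 ≈ 1.2500000; existence NOT certified by the union bound.


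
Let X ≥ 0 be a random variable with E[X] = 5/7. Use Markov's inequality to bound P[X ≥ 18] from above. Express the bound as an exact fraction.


μ = E[X] = 5/7, a = 18.
Markov: P[X ≥ 18] ≤ μ/a = (5/7)/18 = 5/126.
Numerically: ≈ 0.040.
(Since a = 18 > μ = 0.714, the bound 5/126 is < 1 and informative.)

P[X ≥ 18] ≤ 5/126 ≈ 0.040.


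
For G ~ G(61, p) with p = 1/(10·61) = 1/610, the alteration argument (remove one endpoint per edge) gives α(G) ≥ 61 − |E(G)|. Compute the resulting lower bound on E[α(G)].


E[|E(G)|] = C(61, 2)·p = 1830 · (1/610) = 3.
E[α(G)] ≥ n − E[|E(G)|] = 61 − 3 = 58.
Numerically: ≈ 58.000.
(This is only a lower bound; the true E[α(G)] may be larger.)

E[α(G)] ≥ 58 ≈ 58.000.


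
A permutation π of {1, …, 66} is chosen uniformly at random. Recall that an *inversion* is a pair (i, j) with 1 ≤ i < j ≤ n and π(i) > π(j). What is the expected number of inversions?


Write X = Σ X_I over the C(66, 2) = 2145 pairs i < j, with X_I the indicator of one inversion.
There are 2145 indicators.
For each fixed pair i < j, the values π(i) and π(j) are two distinct elements of {1, …, 66} in uniformly random order; by symmetry P[π(i) > π(j)] = 1/2.
By linearity: E[X] = 2145 · (1/2) = C(66, 2) · (1/2) = 2145/2 = 2145/2 ≈ 1072.5000.

E[X] = 2145/2 = 1072.5000.


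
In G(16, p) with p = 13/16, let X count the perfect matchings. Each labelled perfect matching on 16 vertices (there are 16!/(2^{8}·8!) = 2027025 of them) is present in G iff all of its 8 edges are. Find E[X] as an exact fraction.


K_16 has 16!/(2^{8}·8!) = 2027025 labelled perfect matchings.
For each such perfect matching H, let X_H = 1 if all 8 edges of H are present in G. Then P[X_H = 1] = p^{8} = (13/16)^{8} = 815730721/4294967296.
By linearity: E[X] = Σ_H E[X_H] = 2027025 · p^{8} = 2027025 · 815730721/4294967296 = 1653506564735025/4294967296.
Numerically: E[X] ≈ 3.8499e+05.

E[X] = 2027025 · (13/16)^{8} = 1653506564735025/4294967296 ≈ 3.8499e+05.


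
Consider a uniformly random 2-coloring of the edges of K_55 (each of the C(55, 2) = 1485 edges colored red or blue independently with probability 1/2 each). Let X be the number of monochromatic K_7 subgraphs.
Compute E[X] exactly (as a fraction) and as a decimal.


Let X = Σ_S X_S over the C(55, 7) = 202927725 subsets S of size 7, where X_S = 1 if the K_7 on S is monochromatic.
For a fixed S, the K_7 on S has C(7, 2) = 21 edges. P[all 21 edges red] = (1/2)^21, and likewise for blue, so P[monochromatic] = 2·(1/2)^21 = 2^{1 − 21} = 1/1048576.
By linearity: E[X] = C(55, 7) · 2^{1 − 21} = 202927725 · 1/1048576 = 202927725/1048576.
Numerically: E[X] ≈ 193.526959.

E[X] = C(55,7)·2^(1−C(7,2)) = 202927725/1048576 ≈ 193.526959.


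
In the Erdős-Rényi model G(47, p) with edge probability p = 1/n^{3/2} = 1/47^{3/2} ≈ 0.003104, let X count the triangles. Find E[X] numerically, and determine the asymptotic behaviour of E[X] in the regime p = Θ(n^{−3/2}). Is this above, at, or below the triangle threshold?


Number of potential triangles: C(47, 3) = 16215.
Each occurs with probability p³ ≈ (0.003104)³ ≈ 2.989232e-08.
By linearity: E[X] = C(47, 3)·p³ ≈ 16215 · 2.989232e-08 ≈ 0.0005.
Since α = 3/2 > 1, p = c/n^{3/2} = o(1/n) is below the triangle threshold p ~ 1/n. Asymptotically E[X] ~ (c³/6)·n^{3(1−α)} = (1³/6)·n^{-1.5} → 0, so by Markov's inequality G has no triangles w.h.p.

E[X] ≈ 0.0005; in regime p = Θ(1/n^{3/2}) E[X] tends to 0 (below the triangle threshold p ~ 1/n).


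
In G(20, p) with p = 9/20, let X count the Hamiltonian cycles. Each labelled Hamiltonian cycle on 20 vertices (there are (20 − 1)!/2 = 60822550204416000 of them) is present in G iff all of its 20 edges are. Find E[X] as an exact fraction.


K_20 has (20 − 1)!/2 = 60822550204416000 labelled Hamiltonian cycles.
For each such Hamiltonian cycle H, let X_H = 1 if all 20 edges of H are present in G. Then P[X_H = 1] = p^{20} = (9/20)^{20} = 12157665459056928801/104857600000000000000000000.
By linearity: E[X] = Σ_H E[X_H] = 60822550204416000 · p^{20} = 60822550204416000 · 12157665459056928801/104857600000000000000000000 = 180532279724605553545860280221/25600000000000000000.
Numerically: E[X] ≈ 7.05e+09.

E[X] = 60822550204416000 · (9/20)^{20} = 180532279724605553545860280221/25600000000000000000 ≈ 7.05e+09.


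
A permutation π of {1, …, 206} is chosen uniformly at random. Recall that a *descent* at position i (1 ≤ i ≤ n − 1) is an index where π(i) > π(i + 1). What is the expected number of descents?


Write X = Σ X_I over i = 1, …, 205, with X_I the indicator of one descent.
There are 205 indicators.
For each fixed i, the pair (π(i), π(i+1)) is a uniformly random ordered pair of distinct values from {1, …, 206}; by symmetry P[π(i) > π(i+1)] = 1/2.
By linearity: E[X] = 205 · (1/2) = (206 − 1) · (1/2) = 205/2 ≈ 102.500000.

E[X] = 205/2 = 102.500000.


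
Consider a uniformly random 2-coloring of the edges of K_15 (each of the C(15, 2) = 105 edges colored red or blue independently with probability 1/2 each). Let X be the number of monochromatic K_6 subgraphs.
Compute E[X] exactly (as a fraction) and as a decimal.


Let X = Σ_S X_S over the C(15, 6) = 5005 subsets S of size 6, where X_S = 1 if the K_6 on S is monochromatic.
For a fixed S, the K_6 on S has C(6, 2) = 15 edges. P[all 15 edges red] = (1/2)^15, and likewise for blue, so P[monochromatic] = 2·(1/2)^15 = 2^{1 − 15} = 1/16384.
By linearity: E[X] = C(15, 6) · 2^{1 − 15} = 5005 · 1/16384 = 5005/16384.
Numerically: E[X] ≈ 0.30548.

E[X] = C(15,6)·2^(1−C(6,2)) = 5005/16384 ≈ 0.30548.


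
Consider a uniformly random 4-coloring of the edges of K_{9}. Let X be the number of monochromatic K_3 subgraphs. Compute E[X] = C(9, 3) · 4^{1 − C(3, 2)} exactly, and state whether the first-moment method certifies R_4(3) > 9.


E[X] = C(9, 3) · 4^{1 − 3} = 84 · 4^{−2} = 84/16.
As a reduced fraction: E[X] = 21/4 ≈ 5.2500.
Is E[X] < 1? NO.
Since E[X] ≥ 1, the first-moment bound is inconclusive at n = 9; it does NOT by itself certify R_4(3) > 9.

E[X] = 21/4 ≈ 5.2500; E[X] ≥ 1; first-moment method inconclusive here.


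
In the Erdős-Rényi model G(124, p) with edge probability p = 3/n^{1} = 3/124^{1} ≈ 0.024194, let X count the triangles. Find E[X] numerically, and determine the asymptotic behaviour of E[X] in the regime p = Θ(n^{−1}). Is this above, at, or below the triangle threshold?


Number of potential triangles: C(124, 3) = 310124.
Each occurs with probability p³ ≈ (0.024194)³ ≈ 1.4161156e-05.
By linearity: E[X] = C(124, 3)·p³ ≈ 310124 · 1.4161156e-05 ≈ 4.39171.
Here α = 1, so p = 3/n is exactly at the triangle threshold p ~ 1/n. Asymptotically E[X] → c³/6 = 3³/6 = 9/2 ≈ 4.50000, a bounded constant. In this regime the triangle count is asymptotically Poisson(c³/6).

E[X] ≈ 4.39171; in regime p = Θ(1/n^{1}) E[X] stays bounded (at the triangle threshold p ~ 1/n).


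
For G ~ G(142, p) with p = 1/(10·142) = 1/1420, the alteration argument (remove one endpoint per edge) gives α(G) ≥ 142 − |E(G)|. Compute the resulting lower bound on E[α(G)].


E[|E(G)|] = C(142, 2)·p = 10011 · (1/1420) = 141/20.
E[α(G)] ≥ n − E[|E(G)|] = 142 − 141/20 = 2699/20.
Numerically: ≈ 134.9500.
(This is only a lower bound; the true E[α(G)] may be larger.)

E[α(G)] ≥ 2699/20 ≈ 134.9500.


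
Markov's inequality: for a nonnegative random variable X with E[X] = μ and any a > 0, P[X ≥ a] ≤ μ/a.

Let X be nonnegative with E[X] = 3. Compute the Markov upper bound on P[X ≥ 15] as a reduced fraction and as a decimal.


μ = E[X] = 3, a = 15.
Markov: P[X ≥ 15] ≤ μ/a = (3)/15 = 1/5.
Numerically: ≈ 0.200000.
(Since a = 15 > μ = 3.000000, the bound 1/5 is < 1 and informative.)

P[X ≥ 15] ≤ 1/5 ≈ 0.200000.


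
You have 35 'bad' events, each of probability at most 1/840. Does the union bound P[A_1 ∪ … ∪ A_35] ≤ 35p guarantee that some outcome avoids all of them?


Union bound: P[∪_{i=1}^{35} A_i] ≤ Σ_i P[A_i] ≤ 35·p = 35·(1/840) = 1/24.
Numerically: 1/24 ≈ 0.0416667.
Is 1/24 < 1? YES.
Since P[∪ A_i] ≤ 1/24 < 1, the complement has P[∩ A_i^c] ≥ 1 − 1/24 = 23/24 > 0, so some outcome avoids every A_i.

35·p = 1/24 ≈ 0.0416667; existence CERTIFIED by the union bound.


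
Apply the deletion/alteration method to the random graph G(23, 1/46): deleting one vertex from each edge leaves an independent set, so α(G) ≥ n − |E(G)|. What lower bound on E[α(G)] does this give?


E[|E(G)|] = C(23, 2)·p = 253 · (1/46) = 11/2.
E[α(G)] ≥ n − E[|E(G)|] = 23 − 11/2 = 35/2.
Numerically: ≈ 17.500000.
(This is only a lower bound; the true E[α(G)] may be larger.)

E[α(G)] ≥ 35/2 ≈ 17.500000.


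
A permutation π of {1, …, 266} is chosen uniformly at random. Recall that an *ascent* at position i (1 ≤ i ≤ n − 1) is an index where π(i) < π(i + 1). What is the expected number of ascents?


Write X = Σ X_I over i = 1, …, 265, with X_I the indicator of one ascent.
There are 265 indicators.
For each fixed i, the pair (π(i), π(i+1)) is a uniformly random ordered pair of distinct values from {1, …, 266}; by symmetry P[π(i) < π(i+1)] = 1/2.
By linearity: E[X] = 265 · (1/2) = (266 − 1) · (1/2) = 265/2 ≈ 132.500000.

E[X] = 265/2 = 132.500000.


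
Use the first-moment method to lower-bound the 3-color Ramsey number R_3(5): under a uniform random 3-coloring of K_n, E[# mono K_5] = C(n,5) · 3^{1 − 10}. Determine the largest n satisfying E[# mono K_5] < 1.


We need C(n, 5) · 3^{1 − 10} < 1, i.e. C(n, 5) < 3^{10 − 1} = 19683.
Check values of n near the boundary:
  n = 16: C(16, 5) = 4368; 4368 < 19683? YES
  n = 17: C(17, 5) = 6188; 6188 < 19683? YES
  n = 18: C(18, 5) = 8568; 8568 < 19683? YES
  n = 19: C(19, 5) = 11628; 11628 < 19683? YES
  n = 20: C(20, 5) = 15504; 15504 < 19683? YES
  n = 21: C(21, 5) = 20349; 20349 < 19683? NO
  n = 22: C(22, 5) = 26334; 26334 < 19683? NO
The largest n with C(n, 5) < 19683 is n = 20 (where E[X] = 5168/6561 ≈ 0.787685). Hence R_3(5) > 20, i.e. R_3(5) ≥ 21.

Largest n = 20; hence R_3(5) > 20.


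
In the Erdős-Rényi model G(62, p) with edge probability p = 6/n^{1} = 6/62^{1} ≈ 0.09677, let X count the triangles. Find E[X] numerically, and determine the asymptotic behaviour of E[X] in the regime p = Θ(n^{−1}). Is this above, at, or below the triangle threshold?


Number of potential triangles: C(62, 3) = 37820.
Each occurs with probability p³ ≈ (0.09677)³ ≈ 9.063140e-04.
By linearity: E[X] = C(62, 3)·p³ ≈ 37820 · 9.063140e-04 ≈ 34.2768.
Here α = 1, so p = 6/n is exactly at the triangle threshold p ~ 1/n. Asymptotically E[X] → c³/6 = 6³/6 = 36 ≈ 36.0000, a bounded constant. In this regime the triangle count is asymptotically Poisson(c³/6).

E[X] ≈ 34.2768; in regime p = Θ(1/n^{1}) E[X] stays bounded (at the triangle threshold p ~ 1/n).


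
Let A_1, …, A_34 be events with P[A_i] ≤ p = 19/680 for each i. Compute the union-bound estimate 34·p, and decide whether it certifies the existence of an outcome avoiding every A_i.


Union bound: P[∪_{i=1}^{34} A_i] ≤ Σ_i P[A_i] ≤ 34·p = 34·(19/680) = 19/20.
Numerically: 19/20 ≈ 0.9500000.
Is 19/20 < 1? YES.
Since P[∪ A_i] ≤ 19/20 < 1, the complement has P[∩ A_i^c] ≥ 1 − 19/20 = 1/20 > 0, so some outcome avoids every A_i.

34·p = 19/20 ≈ 0.9500000; existence CERTIFIED by the union bound.


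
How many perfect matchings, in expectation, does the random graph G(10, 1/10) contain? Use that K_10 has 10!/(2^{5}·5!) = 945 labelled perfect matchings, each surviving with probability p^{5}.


K_10 has 10!/(2^{5}·5!) = 945 labelled perfect matchings.
For each such perfect matching H, let X_H = 1 if all 5 edges of H are present in G. Then P[X_H = 1] = p^{5} = (1/10)^{5} = 1/100000.
Summing the indicators: E[X] = Σ_H E[X_H] = 945 · p^{5} = 945 · 1/100000 = 189/20000.
Numerically: E[X] ≈ 0.00945.

E[X] = 945 · (1/10)^{5} = 189/20000 ≈ 0.00945.


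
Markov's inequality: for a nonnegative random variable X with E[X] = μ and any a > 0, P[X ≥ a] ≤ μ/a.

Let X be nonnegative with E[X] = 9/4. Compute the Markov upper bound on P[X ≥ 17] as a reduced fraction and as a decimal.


μ = E[X] = 9/4, a = 17.
Markov: P[X ≥ 17] ≤ μ/a = (9/4)/17 = 9/68.
Numerically: ≈ 0.13235.
(Since a = 17 > μ = 2.25000, the bound 9/68 is < 1 and informative.)

P[X ≥ 17] ≤ 9/68 ≈ 0.13235.


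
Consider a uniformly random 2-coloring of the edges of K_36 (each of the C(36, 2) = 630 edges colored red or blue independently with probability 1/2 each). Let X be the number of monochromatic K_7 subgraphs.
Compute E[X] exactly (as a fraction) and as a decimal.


Let X = Σ_S X_S over the C(36, 7) = 8347680 subsets S of size 7, where X_S = 1 if the K_7 on S is monochromatic.
For a fixed S, the K_7 on S has C(7, 2) = 21 edges. P[all 21 edges red] = (1/2)^21, and likewise for blue, so P[monochromatic] = 2·(1/2)^21 = 2^{1 − 21} = 1/1048576.
By linearity: E[X] = C(36, 7) · 2^{1 − 21} = 8347680 · 1/1048576 = 260865/32768.
Numerically: E[X] ≈ 7.960968.

E[X] = C(36,7)·2^(1−C(7,2)) = 260865/32768 ≈ 7.960968.


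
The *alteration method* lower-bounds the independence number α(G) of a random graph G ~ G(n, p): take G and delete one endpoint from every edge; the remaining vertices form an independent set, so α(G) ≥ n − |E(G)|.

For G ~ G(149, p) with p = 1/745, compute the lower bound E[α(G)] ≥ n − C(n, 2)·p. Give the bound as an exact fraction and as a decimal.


E[|E(G)|] = C(149, 2)·p = 11026 · (1/745) = 74/5.
E[α(G)] ≥ n − E[|E(G)|] = 149 − 74/5 = 671/5.
Numerically: ≈ 134.2000.
(This is only a lower bound; the true E[α(G)] may be larger.)

E[α(G)] ≥ 671/5 ≈ 134.2000.


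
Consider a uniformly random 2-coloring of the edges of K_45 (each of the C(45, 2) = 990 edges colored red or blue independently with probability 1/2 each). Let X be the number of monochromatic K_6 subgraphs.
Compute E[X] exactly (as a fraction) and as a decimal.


Let X = Σ_S X_S over the C(45, 6) = 8145060 subsets S of size 6, where X_S = 1 if the K_6 on S is monochromatic.
For a fixed S, the K_6 on S has C(6, 2) = 15 edges. P[all 15 edges red] = (1/2)^15, and likewise for blue, so P[monochromatic] = 2·(1/2)^15 = 2^{1 − 15} = 1/16384.
By linearity of expectation: E[X] = C(45, 6) · 2^{1 − 15} = 8145060 · 1/16384 = 2036265/4096.
Numerically: E[X] ≈ 497.1350.

E[X] = C(45,6)·2^(1−C(6,2)) = 2036265/4096 ≈ 497.1350.


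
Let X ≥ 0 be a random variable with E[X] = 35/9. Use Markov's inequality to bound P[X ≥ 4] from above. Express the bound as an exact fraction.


μ = E[X] = 35/9, a = 4.
Markov: P[X ≥ 4] ≤ μ/a = (35/9)/4 = 35/36.
Numerically: ≈ 0.97222.
(Since a = 4 > μ = 3.88889, the bound 35/36 is < 1 and informative.)

P[X ≥ 4] ≤ 35/36 ≈ 0.97222.


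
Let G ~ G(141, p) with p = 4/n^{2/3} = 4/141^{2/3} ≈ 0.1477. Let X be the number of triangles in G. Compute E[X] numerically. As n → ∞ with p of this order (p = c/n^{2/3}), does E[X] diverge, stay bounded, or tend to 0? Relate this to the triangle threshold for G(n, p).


Number of potential triangles: C(141, 3) = 457310.
Each occurs with probability p³ ≈ (0.1477)³ ≈ 3.219154e-03.
By linearity: E[X] = C(141, 3)·p³ ≈ 457310 · 3.219154e-03 ≈ 1472.1513.
Since α = 2/3 < 1, p = c/n^{2/3} ≫ 1/n is above the triangle threshold p ~ 1/n. Asymptotically E[X] ~ (c³/6)·n^{3(1−α)} = (4³/6)·n^{1} → ∞; triangles are abundant w.h.p.

E[X] ≈ 1472.1513; in regime p = Θ(1/n^{2/3}) E[X] diverges (above the triangle threshold p ~ 1/n).


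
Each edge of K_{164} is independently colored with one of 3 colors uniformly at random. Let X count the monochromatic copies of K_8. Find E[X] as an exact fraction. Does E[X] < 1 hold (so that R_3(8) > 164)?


E[X] = C(164, 8) · 3^{1 − 28} = 10912535409348 · 3^{−27} = 10912535409348/7625597484987.
As a reduced fraction: E[X] = 404167978124/282429536481 ≈ 1.4310.
Is E[X] < 1? NO.
Since E[X] ≥ 1, the first-moment bound is inconclusive at n = 164; it does NOT by itself certify R_3(8) > 164.

E[X] = 404167978124/282429536481 ≈ 1.4310; E[X] ≥ 1; first-moment method inconclusive here.


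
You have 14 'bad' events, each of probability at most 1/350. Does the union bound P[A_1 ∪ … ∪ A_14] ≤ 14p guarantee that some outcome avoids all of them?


Union bound: P[∪_{i=1}^{14} A_i] ≤ Σ_i P[A_i] ≤ 14·p = 14·(1/350) = 1/25.
Numerically: 1/25 ≈ 0.040000.
Is 1/25 < 1? YES.
Since P[∪ A_i] ≤ 1/25 < 1, the complement has P[∩ A_i^c] ≥ 1 − 1/25 = 24/25 > 0, so some outcome avoids every A_i.

14·p = 1/25 ≈ 0.040000; existence CERTIFIED by the union bound.


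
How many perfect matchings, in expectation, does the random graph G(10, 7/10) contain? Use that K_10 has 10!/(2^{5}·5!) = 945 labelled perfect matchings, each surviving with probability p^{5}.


K_10 has 10!/(2^{5}·5!) = 945 labelled perfect matchings.
For each such perfect matching H, let X_H = 1 if all 5 edges of H are present in G. Then P[X_H = 1] = p^{5} = (7/10)^{5} = 16807/100000.
By linearity: E[X] = Σ_H E[X_H] = 945 · p^{5} = 945 · 16807/100000 = 3176523/20000.
Numerically: E[X] ≈ 158.826.

E[X] = 945 · (7/10)^{5} = 3176523/20000 ≈ 158.826.


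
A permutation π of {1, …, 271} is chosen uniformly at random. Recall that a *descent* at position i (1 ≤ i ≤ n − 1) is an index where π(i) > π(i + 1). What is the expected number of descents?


Write X = Σ X_I over i = 1, …, 270, with X_I the indicator of one descent.
There are 270 indicators.
For each fixed i, the pair (π(i), π(i+1)) is a uniformly random ordered pair of distinct values from {1, …, 271}; by symmetry P[π(i) > π(i+1)] = 1/2.
By linearity: E[X] = 270 · (1/2) = (271 − 1) · (1/2) = 135 ≈ 135.0000.

E[X] = 135 = 135.0000.


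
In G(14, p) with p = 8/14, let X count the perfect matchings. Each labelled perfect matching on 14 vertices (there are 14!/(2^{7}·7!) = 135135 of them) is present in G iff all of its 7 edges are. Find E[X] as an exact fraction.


K_14 has 14!/(2^{7}·7!) = 135135 labelled perfect matchings.
For each such perfect matching H, let X_H = 1 if all 7 edges of H are present in G. Then P[X_H = 1] = p^{7} = (4/7)^{7} = 16384/823543.
Summing the indicators: E[X] = Σ_H E[X_H] = 135135 · p^{7} = 135135 · 16384/823543 = 316293120/117649.
Numerically: E[X] ≈ 2688.45.

E[X] = 135135 · (4/7)^{7} = 316293120/117649 ≈ 2688.45.
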